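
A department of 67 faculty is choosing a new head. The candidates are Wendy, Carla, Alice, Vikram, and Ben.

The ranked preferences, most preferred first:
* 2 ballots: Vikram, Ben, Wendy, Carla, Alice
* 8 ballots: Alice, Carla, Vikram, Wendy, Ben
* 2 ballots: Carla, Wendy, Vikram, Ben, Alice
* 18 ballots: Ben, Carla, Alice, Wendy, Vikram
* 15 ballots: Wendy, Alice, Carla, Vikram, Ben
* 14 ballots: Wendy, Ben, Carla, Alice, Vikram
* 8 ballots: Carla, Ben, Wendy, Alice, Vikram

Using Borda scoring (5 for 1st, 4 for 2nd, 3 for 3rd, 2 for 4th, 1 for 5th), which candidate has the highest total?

Wendy: 2×3 + 8×2 + 2×4 + 18×2 + 15×5 + 14×5 + 8×3 = 235
Carla: 2×2 + 8×4 + 2×5 + 18×4 + 15×3 + 14×3 + 8×5 = 245
Alice: 2×1 + 8×5 + 2×1 + 18×3 + 15×4 + 14×2 + 8×2 = 202
Vikram: 2×5 + 8×3 + 2×3 + 18×1 + 15×2 + 14×1 + 8×1 = 110
Ben: 2×4 + 8×1 + 2×2 + 18×5 + 15×1 + 14×4 + 8×4 = 213

Carla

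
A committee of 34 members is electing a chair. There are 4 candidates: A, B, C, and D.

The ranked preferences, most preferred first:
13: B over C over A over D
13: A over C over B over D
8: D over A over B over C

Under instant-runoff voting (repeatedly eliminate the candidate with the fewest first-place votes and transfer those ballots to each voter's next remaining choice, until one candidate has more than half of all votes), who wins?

A

Round 1: A 13, B 13, C 0, D 8. C eliminated.
Round 2: A 13, B 13, D 8. D eliminated.
Round 3: A 21, B 13. A has a majority (≥18).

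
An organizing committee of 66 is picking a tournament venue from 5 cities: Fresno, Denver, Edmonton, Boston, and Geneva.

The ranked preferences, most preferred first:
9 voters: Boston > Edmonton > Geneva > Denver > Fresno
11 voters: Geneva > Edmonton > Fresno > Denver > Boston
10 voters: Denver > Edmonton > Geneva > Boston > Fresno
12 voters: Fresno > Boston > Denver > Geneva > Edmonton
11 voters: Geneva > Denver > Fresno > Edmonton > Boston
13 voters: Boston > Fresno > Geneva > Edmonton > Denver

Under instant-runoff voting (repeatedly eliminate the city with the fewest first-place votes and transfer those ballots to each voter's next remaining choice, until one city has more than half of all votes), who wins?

Boston

Round 1: Fresno 12, Denver 10, Edmonton 0, Boston 22, Geneva 22. Edmonton eliminated.
Round 2: Fresno 12, Denver 10, Boston 22, Geneva 22. Denver eliminated.
Round 3: Fresno 12, Boston 22, Geneva 32. Fresno eliminated.
Round 4: Boston 34, Geneva 32. Boston has a majority (≥34).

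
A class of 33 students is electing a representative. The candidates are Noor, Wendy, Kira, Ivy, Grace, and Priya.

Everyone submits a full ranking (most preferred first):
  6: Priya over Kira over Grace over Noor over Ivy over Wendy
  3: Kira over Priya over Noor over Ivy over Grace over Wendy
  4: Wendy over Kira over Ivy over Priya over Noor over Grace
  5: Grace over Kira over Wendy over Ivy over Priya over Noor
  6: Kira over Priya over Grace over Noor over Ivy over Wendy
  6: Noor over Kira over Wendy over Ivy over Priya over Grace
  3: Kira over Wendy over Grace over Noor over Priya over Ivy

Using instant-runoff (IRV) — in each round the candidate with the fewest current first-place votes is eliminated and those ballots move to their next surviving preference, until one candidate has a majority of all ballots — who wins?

Kira

Round 1: Noor 6, Wendy 4, Kira 12, Ivy 0, Grace 5, Priya 6. Ivy eliminated.
Round 2: Noor 6, Wendy 4, Kira 12, Grace 5, Priya 6. Wendy eliminated.
Round 3: Noor 6, Kira 16, Grace 5, Priya 6. Grace eliminated.
Round 4: Noor 6, Kira 21, Priya 6. Kira has a majority (≥17).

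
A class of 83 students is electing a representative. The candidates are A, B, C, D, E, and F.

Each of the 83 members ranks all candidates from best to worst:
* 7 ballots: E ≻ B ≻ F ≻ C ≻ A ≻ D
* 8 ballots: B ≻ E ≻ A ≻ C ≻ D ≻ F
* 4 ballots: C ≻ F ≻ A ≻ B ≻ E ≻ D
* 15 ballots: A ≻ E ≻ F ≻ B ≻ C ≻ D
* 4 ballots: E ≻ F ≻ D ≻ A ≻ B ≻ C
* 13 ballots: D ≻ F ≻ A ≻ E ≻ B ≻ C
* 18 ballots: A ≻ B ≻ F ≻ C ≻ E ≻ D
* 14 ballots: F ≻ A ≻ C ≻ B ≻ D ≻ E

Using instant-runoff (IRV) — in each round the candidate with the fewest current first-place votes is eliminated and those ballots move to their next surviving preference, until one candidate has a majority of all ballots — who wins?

Round 1: A 33, B 8, C 4, D 13, E 11, F 14. C eliminated.
Round 2: A 33, B 8, D 13, E 11, F 18. B eliminated.
Round 3: A 33, D 13, E 19, F 18. D eliminated.
Round 4: A 33, E 19, F 31. E eliminated.
Round 5: A 41, F 42. F has a majority (≥42).

F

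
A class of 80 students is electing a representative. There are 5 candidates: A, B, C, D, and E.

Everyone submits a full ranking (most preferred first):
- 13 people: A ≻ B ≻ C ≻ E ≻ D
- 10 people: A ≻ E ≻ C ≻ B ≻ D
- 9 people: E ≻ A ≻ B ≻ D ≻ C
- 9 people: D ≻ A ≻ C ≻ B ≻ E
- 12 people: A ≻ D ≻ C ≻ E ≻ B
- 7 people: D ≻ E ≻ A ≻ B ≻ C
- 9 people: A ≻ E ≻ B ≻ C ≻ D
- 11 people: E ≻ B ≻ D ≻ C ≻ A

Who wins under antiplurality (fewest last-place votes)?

E

Last-place votes: A 11, B 12, C 16, D 32, E 9.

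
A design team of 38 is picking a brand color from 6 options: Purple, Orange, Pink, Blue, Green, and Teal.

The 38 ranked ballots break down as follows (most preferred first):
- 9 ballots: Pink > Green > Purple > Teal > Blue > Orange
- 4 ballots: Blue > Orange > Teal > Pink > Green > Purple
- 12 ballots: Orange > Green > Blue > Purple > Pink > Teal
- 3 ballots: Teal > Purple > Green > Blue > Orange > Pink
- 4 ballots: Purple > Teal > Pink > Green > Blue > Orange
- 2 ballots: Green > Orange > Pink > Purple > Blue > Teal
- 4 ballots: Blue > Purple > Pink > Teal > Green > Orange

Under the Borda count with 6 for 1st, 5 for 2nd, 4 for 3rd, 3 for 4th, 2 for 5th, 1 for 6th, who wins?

Green

Purple: 9×4 + 4×1 + 12×3 + 3×5 + 4×6 + 2×3 + 4×5 = 141
Orange: 9×1 + 4×5 + 12×6 + 3×2 + 4×1 + 2×5 + 4×1 = 125
Pink: 9×6 + 4×3 + 12×2 + 3×1 + 4×4 + 2×4 + 4×4 = 133
Blue: 9×2 + 4×6 + 12×4 + 3×3 + 4×2 + 2×2 + 4×6 = 135
Green: 9×5 + 4×2 + 12×5 + 3×4 + 4×3 + 2×6 + 4×2 = 157
Teal: 9×3 + 4×4 + 12×1 + 3×6 + 4×5 + 2×1 + 4×3 = 107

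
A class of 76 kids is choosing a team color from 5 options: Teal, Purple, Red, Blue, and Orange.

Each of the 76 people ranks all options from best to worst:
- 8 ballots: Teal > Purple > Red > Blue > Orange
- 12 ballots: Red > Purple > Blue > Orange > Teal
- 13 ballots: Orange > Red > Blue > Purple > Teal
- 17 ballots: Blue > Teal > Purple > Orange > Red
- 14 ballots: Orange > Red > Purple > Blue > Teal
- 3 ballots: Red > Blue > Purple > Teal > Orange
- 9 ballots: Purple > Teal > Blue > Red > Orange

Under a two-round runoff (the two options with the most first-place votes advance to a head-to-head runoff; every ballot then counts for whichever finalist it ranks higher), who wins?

Blue

Round 1 first-place votes: Teal 8, Purple 9, Red 15, Blue 17, Orange 27. Orange and Blue advance.
Runoff: Orange is ranked above Blue on 27 ballots, Blue above Orange on 49.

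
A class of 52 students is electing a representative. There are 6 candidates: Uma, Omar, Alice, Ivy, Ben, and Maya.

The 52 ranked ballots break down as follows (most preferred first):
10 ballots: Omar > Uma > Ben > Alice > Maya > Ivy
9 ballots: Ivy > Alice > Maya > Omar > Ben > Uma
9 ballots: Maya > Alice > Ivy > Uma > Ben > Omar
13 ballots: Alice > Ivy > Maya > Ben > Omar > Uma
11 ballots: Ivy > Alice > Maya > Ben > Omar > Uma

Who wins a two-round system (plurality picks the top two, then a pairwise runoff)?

Alice

Round 1 first-place votes: Uma 0, Omar 10, Alice 13, Ivy 20, Ben 0, Maya 9. Ivy and Alice advance.
Runoff: Ivy is ranked above Alice on 20 ballots, Alice above Ivy on 32.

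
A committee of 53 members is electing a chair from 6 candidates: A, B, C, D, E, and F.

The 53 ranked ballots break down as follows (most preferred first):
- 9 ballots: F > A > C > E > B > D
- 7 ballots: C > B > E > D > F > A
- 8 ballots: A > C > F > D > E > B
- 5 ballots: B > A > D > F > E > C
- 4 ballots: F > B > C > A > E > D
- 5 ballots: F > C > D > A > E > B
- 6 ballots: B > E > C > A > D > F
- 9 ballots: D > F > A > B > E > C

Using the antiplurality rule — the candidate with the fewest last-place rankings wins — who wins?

E

Last-place votes: A 7, B 13, C 14, D 13, E 0, F 6.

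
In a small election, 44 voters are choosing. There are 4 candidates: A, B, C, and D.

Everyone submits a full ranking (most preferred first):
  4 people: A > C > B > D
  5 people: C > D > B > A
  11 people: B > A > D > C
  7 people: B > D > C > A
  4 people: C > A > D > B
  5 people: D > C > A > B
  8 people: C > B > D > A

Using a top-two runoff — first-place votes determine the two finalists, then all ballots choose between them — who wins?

Round 1 first-place votes: A 4, B 18, C 17, D 5. B and C advance.
Runoff: B is ranked above C on 18 ballots, C above B on 26.

C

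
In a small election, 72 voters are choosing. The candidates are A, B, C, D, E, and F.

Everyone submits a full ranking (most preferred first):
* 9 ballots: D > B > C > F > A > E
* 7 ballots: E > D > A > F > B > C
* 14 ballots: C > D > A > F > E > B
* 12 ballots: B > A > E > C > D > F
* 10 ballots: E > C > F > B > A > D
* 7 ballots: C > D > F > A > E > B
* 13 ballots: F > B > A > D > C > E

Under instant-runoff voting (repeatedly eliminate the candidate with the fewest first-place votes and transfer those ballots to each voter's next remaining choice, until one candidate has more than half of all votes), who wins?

Round 1: A 0, B 12, C 21, D 9, E 17, F 13. A eliminated.
Round 2: B 12, C 21, D 9, E 17, F 13. D eliminated.
Round 3: B 21, C 21, E 17, F 13. F eliminated.
Round 4: B 34, C 21, E 17. E eliminated.
Round 5: B 41, C 31. B has a majority (≥37).

B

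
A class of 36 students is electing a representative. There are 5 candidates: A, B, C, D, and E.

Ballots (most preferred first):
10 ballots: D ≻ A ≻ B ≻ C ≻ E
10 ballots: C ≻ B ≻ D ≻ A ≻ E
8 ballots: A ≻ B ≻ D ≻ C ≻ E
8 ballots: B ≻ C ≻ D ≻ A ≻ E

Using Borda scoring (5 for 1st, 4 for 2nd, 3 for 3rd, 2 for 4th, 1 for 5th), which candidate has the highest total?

B

A: 10×4 + 10×2 + 8×5 + 8×2 = 116
B: 10×3 + 10×4 + 8×4 + 8×5 = 142
C: 10×2 + 10×5 + 8×2 + 8×4 = 118
D: 10×5 + 10×3 + 8×3 + 8×3 = 128
E: 10×1 + 10×1 + 8×1 + 8×1 = 36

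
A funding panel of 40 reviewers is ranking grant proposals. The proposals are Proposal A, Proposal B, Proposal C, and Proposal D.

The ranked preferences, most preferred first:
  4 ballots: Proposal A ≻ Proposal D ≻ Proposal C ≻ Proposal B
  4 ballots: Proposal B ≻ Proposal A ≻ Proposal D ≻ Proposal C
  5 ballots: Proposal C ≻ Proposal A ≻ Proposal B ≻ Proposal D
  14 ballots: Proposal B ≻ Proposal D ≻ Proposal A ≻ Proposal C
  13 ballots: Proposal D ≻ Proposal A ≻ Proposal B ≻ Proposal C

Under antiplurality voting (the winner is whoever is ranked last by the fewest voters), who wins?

Last-place votes: Proposal A 0, Proposal B 4, Proposal C 31, Proposal D 5.

Proposal A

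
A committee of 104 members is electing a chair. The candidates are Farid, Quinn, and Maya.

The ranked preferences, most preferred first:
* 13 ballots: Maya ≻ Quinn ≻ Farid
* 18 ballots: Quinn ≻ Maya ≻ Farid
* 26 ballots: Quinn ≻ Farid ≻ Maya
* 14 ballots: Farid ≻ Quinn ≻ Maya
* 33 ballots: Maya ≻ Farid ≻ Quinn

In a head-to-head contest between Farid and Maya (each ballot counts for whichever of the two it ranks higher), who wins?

Maya

Farid is ranked above Maya on 40 ballots; Maya above Farid on 64.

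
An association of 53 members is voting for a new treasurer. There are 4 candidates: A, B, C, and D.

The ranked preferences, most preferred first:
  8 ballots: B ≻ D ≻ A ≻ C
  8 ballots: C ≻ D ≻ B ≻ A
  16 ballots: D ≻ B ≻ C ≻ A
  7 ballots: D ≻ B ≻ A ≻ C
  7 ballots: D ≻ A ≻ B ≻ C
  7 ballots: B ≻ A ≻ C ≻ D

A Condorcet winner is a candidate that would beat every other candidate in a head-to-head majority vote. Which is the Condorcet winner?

D vs A: 46–7
D vs B: 38–15
D vs C: 38–15
D beats every other candidate.

D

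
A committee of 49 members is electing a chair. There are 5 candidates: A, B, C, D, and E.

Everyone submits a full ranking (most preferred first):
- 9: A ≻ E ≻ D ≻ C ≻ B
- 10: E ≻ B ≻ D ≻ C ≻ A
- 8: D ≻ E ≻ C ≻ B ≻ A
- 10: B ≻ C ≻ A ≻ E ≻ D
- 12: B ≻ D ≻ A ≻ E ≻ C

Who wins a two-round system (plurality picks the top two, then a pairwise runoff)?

Round 1 first-place votes: A 9, B 22, C 0, D 8, E 10. B and E advance.
Runoff: B is ranked above E on 22 ballots, E above B on 27.

E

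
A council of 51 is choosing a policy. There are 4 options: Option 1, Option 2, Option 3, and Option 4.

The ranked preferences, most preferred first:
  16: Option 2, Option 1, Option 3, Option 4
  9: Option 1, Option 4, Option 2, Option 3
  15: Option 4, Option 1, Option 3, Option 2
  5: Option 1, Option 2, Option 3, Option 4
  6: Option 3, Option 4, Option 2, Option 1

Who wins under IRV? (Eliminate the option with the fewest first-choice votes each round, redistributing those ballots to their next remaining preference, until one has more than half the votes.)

Option 4

Round 1: Option 1 14, Option 2 16, Option 3 6, Option 4 15. Option 3 eliminated.
Round 2: Option 1 14, Option 2 16, Option 4 21. Option 1 eliminated.
Round 3: Option 2 21, Option 4 30. Option 4 has a majority (≥26).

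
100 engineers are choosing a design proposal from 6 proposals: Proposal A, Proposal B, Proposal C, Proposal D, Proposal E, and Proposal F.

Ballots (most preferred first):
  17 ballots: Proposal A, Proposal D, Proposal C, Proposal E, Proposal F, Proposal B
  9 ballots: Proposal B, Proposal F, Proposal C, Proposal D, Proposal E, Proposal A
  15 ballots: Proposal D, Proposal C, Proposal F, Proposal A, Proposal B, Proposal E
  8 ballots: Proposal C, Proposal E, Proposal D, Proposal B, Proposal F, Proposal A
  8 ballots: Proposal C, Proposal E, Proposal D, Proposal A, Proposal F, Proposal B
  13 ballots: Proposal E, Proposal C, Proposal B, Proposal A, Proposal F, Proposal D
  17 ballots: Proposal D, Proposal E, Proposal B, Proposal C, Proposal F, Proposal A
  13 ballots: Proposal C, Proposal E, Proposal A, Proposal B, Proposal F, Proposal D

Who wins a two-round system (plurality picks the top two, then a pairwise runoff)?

Round 1 first-place votes: Proposal A 17, Proposal B 9, Proposal C 29, Proposal D 32, Proposal E 13, Proposal F 0. Proposal D and Proposal C advance.
Runoff: Proposal D is ranked above Proposal C on 49 ballots, Proposal C above Proposal D on 51.

Proposal C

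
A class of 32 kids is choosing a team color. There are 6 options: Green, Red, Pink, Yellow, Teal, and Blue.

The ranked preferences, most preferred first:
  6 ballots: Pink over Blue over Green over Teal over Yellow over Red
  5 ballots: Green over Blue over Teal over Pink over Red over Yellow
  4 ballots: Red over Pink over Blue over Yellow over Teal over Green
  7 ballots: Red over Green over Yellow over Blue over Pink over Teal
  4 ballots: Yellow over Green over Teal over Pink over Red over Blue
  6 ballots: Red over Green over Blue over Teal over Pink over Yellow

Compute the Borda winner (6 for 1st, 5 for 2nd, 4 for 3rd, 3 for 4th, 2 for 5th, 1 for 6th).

Green

Green: 6×4 + 5×6 + 4×1 + 7×5 + 4×5 + 6×5 = 143
Red: 6×1 + 5×2 + 4×6 + 7×6 + 4×2 + 6×6 = 126
Pink: 6×6 + 5×3 + 4×5 + 7×2 + 4×3 + 6×2 = 109
Yellow: 6×2 + 5×1 + 4×3 + 7×4 + 4×6 + 6×1 = 87
Teal: 6×3 + 5×4 + 4×2 + 7×1 + 4×4 + 6×3 = 87
Blue: 6×5 + 5×5 + 4×4 + 7×3 + 4×1 + 6×4 = 120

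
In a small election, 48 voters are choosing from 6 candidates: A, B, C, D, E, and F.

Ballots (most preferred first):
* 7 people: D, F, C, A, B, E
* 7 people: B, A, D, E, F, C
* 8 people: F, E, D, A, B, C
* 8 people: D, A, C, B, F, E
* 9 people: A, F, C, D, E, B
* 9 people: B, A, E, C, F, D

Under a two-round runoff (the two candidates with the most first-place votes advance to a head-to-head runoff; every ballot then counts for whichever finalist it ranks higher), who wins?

Round 1 first-place votes: A 9, B 16, C 0, D 15, E 0, F 8. B and D advance.
Runoff: B is ranked above D on 16 ballots, D above B on 32.

D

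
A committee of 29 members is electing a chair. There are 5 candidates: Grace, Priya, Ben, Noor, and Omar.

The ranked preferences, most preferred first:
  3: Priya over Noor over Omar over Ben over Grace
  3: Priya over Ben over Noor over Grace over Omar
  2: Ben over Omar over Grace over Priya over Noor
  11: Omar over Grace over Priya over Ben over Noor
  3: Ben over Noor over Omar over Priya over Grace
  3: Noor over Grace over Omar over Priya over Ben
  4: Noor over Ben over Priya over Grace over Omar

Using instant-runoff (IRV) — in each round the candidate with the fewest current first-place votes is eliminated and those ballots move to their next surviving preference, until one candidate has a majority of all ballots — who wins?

Round 1: Grace 0, Priya 6, Ben 5, Noor 7, Omar 11. Grace eliminated.
Round 2: Priya 6, Ben 5, Noor 7, Omar 11. Ben eliminated.
Round 3: Priya 6, Noor 10, Omar 13. Priya eliminated.
Round 4: Noor 16, Omar 13. Noor has a majority (≥15).

Noor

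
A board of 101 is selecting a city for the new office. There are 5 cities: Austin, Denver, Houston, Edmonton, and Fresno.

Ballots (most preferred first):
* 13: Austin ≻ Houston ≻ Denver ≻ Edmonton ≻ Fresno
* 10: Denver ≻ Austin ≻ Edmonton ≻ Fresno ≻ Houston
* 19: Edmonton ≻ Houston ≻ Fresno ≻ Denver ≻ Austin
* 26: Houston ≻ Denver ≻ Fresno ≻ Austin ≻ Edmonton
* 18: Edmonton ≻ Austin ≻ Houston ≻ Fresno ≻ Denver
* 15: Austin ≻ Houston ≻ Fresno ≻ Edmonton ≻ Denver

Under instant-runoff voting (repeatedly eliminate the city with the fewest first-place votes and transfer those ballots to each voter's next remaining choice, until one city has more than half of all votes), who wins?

Round 1: Austin 28, Denver 10, Houston 26, Edmonton 37, Fresno 0. Fresno eliminated.
Round 2: Austin 28, Denver 10, Houston 26, Edmonton 37. Denver eliminated.
Round 3: Austin 38, Houston 26, Edmonton 37. Houston eliminated.
Round 4: Austin 64, Edmonton 37. Austin has a majority (≥51).

Austin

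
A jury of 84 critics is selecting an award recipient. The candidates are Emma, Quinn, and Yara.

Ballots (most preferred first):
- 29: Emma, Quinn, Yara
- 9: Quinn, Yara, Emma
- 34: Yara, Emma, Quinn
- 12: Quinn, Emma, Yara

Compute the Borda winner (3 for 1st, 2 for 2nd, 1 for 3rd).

Emma: 29×3 + 9×1 + 34×2 + 12×2 = 188
Quinn: 29×2 + 9×3 + 34×1 + 12×3 = 155
Yara: 29×1 + 9×2 + 34×3 + 12×1 = 161

Emma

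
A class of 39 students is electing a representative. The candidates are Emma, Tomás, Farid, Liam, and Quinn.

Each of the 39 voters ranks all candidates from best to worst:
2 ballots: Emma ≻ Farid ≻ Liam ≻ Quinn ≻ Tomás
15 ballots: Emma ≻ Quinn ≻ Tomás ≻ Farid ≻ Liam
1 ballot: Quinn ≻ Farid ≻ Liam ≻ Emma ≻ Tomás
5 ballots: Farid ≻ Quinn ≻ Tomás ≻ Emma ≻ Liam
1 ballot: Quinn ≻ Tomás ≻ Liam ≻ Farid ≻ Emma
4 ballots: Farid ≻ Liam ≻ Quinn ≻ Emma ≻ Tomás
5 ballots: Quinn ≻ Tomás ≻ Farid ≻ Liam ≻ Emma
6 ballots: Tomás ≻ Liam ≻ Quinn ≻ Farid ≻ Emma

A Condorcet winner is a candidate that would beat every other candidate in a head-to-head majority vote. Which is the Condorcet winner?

Quinn vs Emma: 22–17
Quinn vs Tomás: 33–6
Quinn vs Farid: 28–11
Quinn vs Liam: 27–12
Quinn beats every other candidate.

Quinn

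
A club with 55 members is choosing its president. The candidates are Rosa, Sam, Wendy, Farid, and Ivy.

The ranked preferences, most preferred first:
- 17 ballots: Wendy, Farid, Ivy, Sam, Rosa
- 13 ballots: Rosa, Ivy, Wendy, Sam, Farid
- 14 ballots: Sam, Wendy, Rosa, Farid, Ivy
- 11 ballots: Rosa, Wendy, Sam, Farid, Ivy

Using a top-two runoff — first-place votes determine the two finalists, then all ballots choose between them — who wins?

Round 1 first-place votes: Rosa 24, Sam 14, Wendy 17, Farid 0, Ivy 0. Rosa and Wendy advance.
Runoff: Rosa is ranked above Wendy on 24 ballots, Wendy above Rosa on 31.

Wendy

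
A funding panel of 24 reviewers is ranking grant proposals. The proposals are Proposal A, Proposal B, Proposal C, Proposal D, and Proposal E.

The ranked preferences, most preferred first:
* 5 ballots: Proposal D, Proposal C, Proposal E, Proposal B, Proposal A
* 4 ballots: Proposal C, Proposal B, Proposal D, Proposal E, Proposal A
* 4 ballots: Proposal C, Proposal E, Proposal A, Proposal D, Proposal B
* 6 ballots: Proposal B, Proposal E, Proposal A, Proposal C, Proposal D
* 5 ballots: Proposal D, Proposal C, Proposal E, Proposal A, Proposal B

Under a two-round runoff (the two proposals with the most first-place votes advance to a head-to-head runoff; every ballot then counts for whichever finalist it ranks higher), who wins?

Proposal C

Round 1 first-place votes: Proposal A 0, Proposal B 6, Proposal C 8, Proposal D 10, Proposal E 0. Proposal D and Proposal C advance.
Runoff: Proposal D is ranked above Proposal C on 10 ballots, Proposal C above Proposal D on 14.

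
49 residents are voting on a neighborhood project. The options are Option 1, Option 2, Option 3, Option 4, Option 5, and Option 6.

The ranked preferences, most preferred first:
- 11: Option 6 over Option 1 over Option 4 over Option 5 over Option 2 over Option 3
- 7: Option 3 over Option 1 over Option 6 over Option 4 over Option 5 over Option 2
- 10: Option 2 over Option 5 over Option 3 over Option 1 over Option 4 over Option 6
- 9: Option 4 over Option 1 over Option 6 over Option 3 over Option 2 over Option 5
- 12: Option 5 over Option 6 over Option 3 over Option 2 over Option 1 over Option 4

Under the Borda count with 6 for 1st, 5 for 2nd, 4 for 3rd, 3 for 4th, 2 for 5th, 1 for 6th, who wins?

Option 1: 11×5 + 7×5 + 10×3 + 9×5 + 12×2 = 189
Option 2: 11×2 + 7×1 + 10×6 + 9×2 + 12×3 = 143
Option 3: 11×1 + 7×6 + 10×4 + 9×3 + 12×4 = 168
Option 4: 11×4 + 7×3 + 10×2 + 9×6 + 12×1 = 151
Option 5: 11×3 + 7×2 + 10×5 + 9×1 + 12×6 = 178
Option 6: 11×6 + 7×4 + 10×1 + 9×4 + 12×5 = 200

Option 6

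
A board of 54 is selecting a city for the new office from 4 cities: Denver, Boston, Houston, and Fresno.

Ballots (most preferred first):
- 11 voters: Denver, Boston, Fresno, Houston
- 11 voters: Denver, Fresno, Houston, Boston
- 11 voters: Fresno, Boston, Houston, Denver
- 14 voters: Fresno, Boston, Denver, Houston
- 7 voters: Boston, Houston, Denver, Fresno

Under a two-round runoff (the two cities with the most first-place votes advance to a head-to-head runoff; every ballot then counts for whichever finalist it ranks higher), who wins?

Round 1 first-place votes: Denver 22, Boston 7, Houston 0, Fresno 25. Fresno and Denver advance.
Runoff: Fresno is ranked above Denver on 25 ballots, Denver above Fresno on 29.

Denver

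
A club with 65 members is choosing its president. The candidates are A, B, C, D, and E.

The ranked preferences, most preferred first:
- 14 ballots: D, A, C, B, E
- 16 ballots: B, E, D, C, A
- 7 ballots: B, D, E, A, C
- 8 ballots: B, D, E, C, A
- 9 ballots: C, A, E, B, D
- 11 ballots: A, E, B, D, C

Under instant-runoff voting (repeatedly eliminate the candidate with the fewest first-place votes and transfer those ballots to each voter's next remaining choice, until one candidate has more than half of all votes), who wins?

A

Round 1: A 11, B 31, C 9, D 14, E 0. E eliminated.
Round 2: A 11, B 31, C 9, D 14. C eliminated.
Round 3: A 20, B 31, D 14. D eliminated.
Round 4: A 34, B 31. A has a majority (≥33).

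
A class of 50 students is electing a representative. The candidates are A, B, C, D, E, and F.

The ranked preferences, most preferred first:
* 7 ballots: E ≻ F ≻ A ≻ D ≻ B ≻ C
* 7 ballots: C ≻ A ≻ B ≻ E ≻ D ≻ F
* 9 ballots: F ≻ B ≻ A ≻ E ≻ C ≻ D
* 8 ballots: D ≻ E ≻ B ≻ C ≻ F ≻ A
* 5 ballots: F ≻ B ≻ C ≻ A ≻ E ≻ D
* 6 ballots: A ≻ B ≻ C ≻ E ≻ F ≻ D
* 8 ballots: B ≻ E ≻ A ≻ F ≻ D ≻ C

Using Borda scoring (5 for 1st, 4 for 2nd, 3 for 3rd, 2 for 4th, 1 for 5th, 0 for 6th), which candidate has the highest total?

B

A: 7×3 + 7×4 + 9×3 + 8×0 + 5×2 + 6×5 + 8×3 = 140
B: 7×1 + 7×3 + 9×4 + 8×3 + 5×4 + 6×4 + 8×5 = 172
C: 7×0 + 7×5 + 9×1 + 8×2 + 5×3 + 6×3 + 8×0 = 93
D: 7×2 + 7×1 + 9×0 + 8×5 + 5×0 + 6×0 + 8×1 = 69
E: 7×5 + 7×2 + 9×2 + 8×4 + 5×1 + 6×2 + 8×4 = 148
F: 7×4 + 7×0 + 9×5 + 8×1 + 5×5 + 6×1 + 8×2 = 128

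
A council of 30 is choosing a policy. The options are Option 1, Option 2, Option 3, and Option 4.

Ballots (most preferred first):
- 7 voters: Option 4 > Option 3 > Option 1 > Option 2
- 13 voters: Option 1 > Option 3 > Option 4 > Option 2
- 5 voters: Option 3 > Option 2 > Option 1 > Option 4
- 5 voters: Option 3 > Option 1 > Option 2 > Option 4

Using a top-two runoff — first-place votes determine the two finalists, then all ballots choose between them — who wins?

Option 3

Round 1 first-place votes: Option 1 13, Option 2 0, Option 3 10, Option 4 7. Option 1 and Option 3 advance.
Runoff: Option 1 is ranked above Option 3 on 13 ballots, Option 3 above Option 1 on 17.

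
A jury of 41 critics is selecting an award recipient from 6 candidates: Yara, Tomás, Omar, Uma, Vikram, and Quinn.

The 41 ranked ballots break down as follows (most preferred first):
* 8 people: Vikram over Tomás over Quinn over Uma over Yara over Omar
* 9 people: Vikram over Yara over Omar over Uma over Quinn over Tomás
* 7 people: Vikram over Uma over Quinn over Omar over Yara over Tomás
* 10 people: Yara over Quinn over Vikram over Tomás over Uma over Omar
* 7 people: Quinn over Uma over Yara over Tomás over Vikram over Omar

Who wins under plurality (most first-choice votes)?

First-place votes: Yara 10, Tomás 0, Omar 0, Uma 0, Vikram 24, Quinn 7.

Vikram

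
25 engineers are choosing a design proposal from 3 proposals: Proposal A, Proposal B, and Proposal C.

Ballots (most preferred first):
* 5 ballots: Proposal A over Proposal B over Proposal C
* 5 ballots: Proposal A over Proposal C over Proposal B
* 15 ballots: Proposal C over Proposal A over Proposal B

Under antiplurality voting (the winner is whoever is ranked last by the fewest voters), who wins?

Last-place votes: Proposal A 0, Proposal B 20, Proposal C 5.

Proposal A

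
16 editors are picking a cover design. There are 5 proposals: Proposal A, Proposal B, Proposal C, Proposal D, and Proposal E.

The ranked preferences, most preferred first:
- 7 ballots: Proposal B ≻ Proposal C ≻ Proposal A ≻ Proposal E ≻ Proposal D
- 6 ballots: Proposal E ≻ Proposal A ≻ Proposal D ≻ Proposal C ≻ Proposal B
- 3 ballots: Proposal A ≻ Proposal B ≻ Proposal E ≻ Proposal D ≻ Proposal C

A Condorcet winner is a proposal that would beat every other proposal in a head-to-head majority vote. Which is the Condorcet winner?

Proposal A vs Proposal B: 9–7
Proposal A vs Proposal C: 9–7
Proposal A vs Proposal D: 16–0
Proposal A vs Proposal E: 10–6
Proposal A beats every other proposal.

Proposal A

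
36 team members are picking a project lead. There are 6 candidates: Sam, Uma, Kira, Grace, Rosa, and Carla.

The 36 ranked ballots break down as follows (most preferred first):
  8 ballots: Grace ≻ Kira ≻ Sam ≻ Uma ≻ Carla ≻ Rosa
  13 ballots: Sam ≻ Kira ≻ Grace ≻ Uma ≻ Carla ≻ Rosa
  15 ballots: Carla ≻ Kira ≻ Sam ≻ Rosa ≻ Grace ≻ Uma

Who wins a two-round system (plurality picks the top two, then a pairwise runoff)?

Round 1 first-place votes: Sam 13, Uma 0, Kira 0, Grace 8, Rosa 0, Carla 15. Carla and Sam advance.
Runoff: Carla is ranked above Sam on 15 ballots, Sam above Carla on 21.

Sam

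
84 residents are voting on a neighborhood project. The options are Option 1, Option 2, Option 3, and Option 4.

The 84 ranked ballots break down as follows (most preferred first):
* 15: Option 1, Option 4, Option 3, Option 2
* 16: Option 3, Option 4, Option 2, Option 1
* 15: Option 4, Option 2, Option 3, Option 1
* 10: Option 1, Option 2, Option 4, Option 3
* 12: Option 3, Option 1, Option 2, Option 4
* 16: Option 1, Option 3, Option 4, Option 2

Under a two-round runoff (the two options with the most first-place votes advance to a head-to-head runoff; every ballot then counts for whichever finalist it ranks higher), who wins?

Round 1 first-place votes: Option 1 41, Option 2 0, Option 3 28, Option 4 15. Option 1 and Option 3 advance.
Runoff: Option 1 is ranked above Option 3 on 41 ballots, Option 3 above Option 1 on 43.

Option 3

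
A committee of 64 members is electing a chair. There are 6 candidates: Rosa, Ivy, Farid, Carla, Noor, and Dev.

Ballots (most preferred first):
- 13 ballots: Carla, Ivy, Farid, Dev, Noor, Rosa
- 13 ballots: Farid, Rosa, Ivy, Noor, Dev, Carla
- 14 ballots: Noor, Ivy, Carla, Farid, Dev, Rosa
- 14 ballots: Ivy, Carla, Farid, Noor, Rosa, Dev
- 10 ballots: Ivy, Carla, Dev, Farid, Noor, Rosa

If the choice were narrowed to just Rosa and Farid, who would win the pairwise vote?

Rosa is ranked above Farid on 0 ballots; Farid above Rosa on 64.

Farid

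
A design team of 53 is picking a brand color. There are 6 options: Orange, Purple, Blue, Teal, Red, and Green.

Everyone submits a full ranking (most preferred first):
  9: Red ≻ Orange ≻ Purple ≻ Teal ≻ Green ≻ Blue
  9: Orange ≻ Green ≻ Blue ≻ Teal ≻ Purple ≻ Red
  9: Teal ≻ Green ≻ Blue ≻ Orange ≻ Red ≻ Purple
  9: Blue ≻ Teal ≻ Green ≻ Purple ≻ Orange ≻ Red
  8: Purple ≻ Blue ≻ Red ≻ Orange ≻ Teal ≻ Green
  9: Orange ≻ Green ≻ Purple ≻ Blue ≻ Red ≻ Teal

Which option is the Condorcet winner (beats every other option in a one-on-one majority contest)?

Orange

Orange vs Purple: 36–17
Orange vs Blue: 27–26
Orange vs Teal: 35–18
Orange vs Red: 36–17
Orange vs Green: 35–18
Orange beats every other option.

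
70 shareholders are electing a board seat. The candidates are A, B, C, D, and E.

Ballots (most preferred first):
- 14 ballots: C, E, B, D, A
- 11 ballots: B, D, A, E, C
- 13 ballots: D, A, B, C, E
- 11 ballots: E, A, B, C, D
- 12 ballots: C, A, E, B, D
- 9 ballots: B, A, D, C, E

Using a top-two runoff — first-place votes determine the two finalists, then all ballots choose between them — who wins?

Round 1 first-place votes: A 0, B 20, C 26, D 13, E 11. C and B advance.
Runoff: C is ranked above B on 26 ballots, B above C on 44.

B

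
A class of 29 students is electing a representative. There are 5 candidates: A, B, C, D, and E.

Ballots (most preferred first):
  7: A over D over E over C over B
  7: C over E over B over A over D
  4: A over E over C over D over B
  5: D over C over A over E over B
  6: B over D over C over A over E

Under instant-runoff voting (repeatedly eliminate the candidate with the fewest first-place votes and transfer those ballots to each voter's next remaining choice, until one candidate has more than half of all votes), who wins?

Round 1: A 11, B 6, C 7, D 5, E 0. E eliminated.
Round 2: A 11, B 6, C 7, D 5. D eliminated.
Round 3: A 11, B 6, C 12. B eliminated.
Round 4: A 11, C 18. C has a majority (≥15).

C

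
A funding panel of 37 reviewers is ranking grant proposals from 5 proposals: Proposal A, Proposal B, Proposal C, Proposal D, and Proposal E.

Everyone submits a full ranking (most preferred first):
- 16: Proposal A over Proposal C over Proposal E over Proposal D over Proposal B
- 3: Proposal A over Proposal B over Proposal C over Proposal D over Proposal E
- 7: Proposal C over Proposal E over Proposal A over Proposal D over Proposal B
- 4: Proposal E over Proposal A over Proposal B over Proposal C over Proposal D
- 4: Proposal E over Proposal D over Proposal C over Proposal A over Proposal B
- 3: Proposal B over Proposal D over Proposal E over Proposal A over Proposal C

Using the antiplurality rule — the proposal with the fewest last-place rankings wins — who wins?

Last-place votes: Proposal A 0, Proposal B 27, Proposal C 3, Proposal D 4, Proposal E 3.

Proposal A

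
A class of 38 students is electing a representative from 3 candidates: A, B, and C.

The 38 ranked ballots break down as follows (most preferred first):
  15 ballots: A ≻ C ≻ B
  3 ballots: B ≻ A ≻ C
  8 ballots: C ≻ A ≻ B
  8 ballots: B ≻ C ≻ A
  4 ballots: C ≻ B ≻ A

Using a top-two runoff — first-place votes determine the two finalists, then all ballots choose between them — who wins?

Round 1 first-place votes: A 15, B 11, C 12. A and C advance.
Runoff: A is ranked above C on 18 ballots, C above A on 20.

C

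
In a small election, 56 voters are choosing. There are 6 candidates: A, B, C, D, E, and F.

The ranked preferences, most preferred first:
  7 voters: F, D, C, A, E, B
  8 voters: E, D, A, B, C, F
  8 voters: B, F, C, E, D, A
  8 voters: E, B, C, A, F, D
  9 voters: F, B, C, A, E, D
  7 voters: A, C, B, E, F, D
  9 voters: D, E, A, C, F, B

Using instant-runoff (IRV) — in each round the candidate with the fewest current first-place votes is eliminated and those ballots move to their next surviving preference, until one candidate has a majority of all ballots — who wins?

Round 1: A 7, B 8, C 0, D 9, E 16, F 16. C eliminated.
Round 2: A 7, B 8, D 9, E 16, F 16. A eliminated.
Round 3: B 15, D 9, E 16, F 16. D eliminated.
Round 4: B 15, E 25, F 16. B eliminated.
Round 5: E 32, F 24. E has a majority (≥29).

E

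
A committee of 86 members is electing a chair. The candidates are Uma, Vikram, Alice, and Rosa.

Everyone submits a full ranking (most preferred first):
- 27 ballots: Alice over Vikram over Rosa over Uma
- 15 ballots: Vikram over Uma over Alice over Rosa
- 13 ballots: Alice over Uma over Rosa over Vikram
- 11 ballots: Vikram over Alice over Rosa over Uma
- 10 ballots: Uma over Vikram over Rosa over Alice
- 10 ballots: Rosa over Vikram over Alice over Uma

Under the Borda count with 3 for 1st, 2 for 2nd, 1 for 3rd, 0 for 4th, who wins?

Vikram

Uma: 27×0 + 15×2 + 13×2 + 11×0 + 10×3 + 10×0 = 86
Vikram: 27×2 + 15×3 + 13×0 + 11×3 + 10×2 + 10×2 = 172
Alice: 27×3 + 15×1 + 13×3 + 11×2 + 10×0 + 10×1 = 167
Rosa: 27×1 + 15×0 + 13×1 + 11×1 + 10×1 + 10×3 = 91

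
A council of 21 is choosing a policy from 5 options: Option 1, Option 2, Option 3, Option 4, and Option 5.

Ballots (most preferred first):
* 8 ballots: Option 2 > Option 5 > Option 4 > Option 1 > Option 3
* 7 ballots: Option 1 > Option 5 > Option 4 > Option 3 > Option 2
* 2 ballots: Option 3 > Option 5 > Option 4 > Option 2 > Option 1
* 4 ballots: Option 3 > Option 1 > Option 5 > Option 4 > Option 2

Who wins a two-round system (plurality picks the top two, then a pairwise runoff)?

Round 1 first-place votes: Option 1 7, Option 2 8, Option 3 6, Option 4 0, Option 5 0. Option 2 and Option 1 advance.
Runoff: Option 2 is ranked above Option 1 on 10 ballots, Option 1 above Option 2 on 11.

Option 1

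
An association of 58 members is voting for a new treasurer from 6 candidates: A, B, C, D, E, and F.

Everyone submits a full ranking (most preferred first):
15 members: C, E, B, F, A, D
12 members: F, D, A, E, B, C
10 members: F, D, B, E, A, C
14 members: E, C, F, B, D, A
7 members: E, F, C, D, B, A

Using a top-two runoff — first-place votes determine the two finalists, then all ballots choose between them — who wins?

Round 1 first-place votes: A 0, B 0, C 15, D 0, E 21, F 22. F and E advance.
Runoff: F is ranked above E on 22 ballots, E above F on 36.

E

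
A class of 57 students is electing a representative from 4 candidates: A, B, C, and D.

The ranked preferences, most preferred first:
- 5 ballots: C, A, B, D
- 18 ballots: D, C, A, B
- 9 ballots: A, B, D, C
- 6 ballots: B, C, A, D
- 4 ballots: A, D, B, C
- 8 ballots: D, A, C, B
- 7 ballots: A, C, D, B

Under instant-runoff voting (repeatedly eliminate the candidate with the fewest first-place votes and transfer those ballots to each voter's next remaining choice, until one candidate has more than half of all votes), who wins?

Round 1: A 20, B 6, C 5, D 26. C eliminated.
Round 2: A 25, B 6, D 26. B eliminated.
Round 3: A 31, D 26. A has a majority (≥29).

A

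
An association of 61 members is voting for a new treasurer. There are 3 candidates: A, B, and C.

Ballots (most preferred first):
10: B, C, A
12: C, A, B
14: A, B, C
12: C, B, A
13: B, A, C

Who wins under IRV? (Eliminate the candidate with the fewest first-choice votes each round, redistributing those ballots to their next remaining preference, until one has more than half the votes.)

Round 1: A 14, B 23, C 24. A eliminated.
Round 2: B 37, C 24. B has a majority (≥31).

B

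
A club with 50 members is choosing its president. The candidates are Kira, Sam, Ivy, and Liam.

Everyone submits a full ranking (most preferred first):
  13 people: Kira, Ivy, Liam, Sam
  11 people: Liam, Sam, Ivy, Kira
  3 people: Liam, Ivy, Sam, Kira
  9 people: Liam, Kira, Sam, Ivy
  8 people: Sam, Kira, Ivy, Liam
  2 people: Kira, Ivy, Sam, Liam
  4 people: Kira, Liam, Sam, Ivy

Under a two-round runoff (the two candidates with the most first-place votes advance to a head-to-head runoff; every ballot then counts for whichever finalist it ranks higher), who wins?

Round 1 first-place votes: Kira 19, Sam 8, Ivy 0, Liam 23. Liam and Kira advance.
Runoff: Liam is ranked above Kira on 23 ballots, Kira above Liam on 27.

Kira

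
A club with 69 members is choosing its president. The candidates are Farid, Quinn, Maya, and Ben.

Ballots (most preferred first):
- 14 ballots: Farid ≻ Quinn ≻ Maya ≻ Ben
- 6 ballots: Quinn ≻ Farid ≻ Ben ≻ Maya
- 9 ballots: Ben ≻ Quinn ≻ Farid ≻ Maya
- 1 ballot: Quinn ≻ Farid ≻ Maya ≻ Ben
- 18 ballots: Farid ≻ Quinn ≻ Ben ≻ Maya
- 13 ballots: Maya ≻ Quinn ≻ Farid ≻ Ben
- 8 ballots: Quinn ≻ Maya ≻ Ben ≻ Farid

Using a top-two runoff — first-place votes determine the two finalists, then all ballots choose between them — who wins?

Quinn

Round 1 first-place votes: Farid 32, Quinn 15, Maya 13, Ben 9. Farid and Quinn advance.
Runoff: Farid is ranked above Quinn on 32 ballots, Quinn above Farid on 37.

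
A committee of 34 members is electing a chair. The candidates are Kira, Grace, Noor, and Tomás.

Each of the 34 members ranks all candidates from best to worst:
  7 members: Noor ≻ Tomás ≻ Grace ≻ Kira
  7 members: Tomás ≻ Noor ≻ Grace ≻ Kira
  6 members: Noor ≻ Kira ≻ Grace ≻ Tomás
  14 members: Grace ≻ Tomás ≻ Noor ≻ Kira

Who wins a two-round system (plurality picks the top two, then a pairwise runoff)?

Noor

Round 1 first-place votes: Kira 0, Grace 14, Noor 13, Tomás 7. Grace and Noor advance.
Runoff: Grace is ranked above Noor on 14 ballots, Noor above Grace on 20.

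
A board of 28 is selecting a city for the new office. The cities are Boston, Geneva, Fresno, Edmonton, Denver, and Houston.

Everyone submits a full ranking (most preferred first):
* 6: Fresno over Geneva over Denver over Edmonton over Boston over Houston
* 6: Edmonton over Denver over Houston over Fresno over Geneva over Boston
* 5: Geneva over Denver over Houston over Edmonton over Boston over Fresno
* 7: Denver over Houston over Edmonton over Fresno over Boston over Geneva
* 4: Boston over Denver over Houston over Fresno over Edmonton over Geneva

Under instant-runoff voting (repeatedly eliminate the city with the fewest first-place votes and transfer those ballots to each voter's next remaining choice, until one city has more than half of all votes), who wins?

Denver

Round 1: Boston 4, Geneva 5, Fresno 6, Edmonton 6, Denver 7, Houston 0. Houston eliminated.
Round 2: Boston 4, Geneva 5, Fresno 6, Edmonton 6, Denver 7. Boston eliminated.
Round 3: Geneva 5, Fresno 6, Edmonton 6, Denver 11. Geneva eliminated.
Round 4: Fresno 6, Edmonton 6, Denver 16. Denver has a majority (≥15).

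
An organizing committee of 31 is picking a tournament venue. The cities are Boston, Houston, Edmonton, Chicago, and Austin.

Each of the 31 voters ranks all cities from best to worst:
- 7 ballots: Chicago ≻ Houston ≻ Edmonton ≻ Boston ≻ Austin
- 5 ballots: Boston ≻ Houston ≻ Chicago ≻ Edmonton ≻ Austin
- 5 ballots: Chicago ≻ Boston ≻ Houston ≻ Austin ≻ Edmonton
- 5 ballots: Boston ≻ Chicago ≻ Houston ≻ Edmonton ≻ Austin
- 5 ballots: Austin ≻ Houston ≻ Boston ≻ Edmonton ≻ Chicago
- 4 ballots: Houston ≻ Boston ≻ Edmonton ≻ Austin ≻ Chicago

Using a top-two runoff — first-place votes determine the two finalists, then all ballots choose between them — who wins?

Round 1 first-place votes: Boston 10, Houston 4, Edmonton 0, Chicago 12, Austin 5. Chicago and Boston advance.
Runoff: Chicago is ranked above Boston on 12 ballots, Boston above Chicago on 19.

Boston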